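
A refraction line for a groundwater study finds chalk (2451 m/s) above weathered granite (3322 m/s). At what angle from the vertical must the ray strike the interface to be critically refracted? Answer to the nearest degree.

Critical incidence: sin θ_c = V₁/V₂ = 2451/3322 = 0.7378.
θ_c = arcsin 0.7378 = 47.55°.

48°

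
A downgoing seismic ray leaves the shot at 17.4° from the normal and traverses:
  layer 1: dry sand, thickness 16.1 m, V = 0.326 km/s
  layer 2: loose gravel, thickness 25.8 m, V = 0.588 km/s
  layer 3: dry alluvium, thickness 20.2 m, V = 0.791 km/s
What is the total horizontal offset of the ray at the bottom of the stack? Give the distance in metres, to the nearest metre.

43 m

Apply Snell's law at each interface; in layer i the horizontal offset is hᵢ·tan θᵢ.
Layer 1: θ = 17.40°; offset = 16.1·tan 17.40° = 5.045 m.
Layer 2: sin θ = 0.588·sin 17.4°/0.326 = 0.5394, θ = 32.64°; offset = 25.8·tan 32.64° = 16.526 m.
Layer 3: sin θ = 0.791·sin 17.4°/0.326 = 0.7256, θ = 46.52°; offset = 20.2·tan 46.52° = 21.300 m.
Summing the layer offsets gives 42.871 m.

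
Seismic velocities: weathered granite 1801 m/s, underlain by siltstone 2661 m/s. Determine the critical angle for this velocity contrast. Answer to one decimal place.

42.6°

Critical incidence: sin θ_c = V₁/V₂ = 1801/2661 = 0.6768.
θ_c = arcsin 0.6768 = 42.60°.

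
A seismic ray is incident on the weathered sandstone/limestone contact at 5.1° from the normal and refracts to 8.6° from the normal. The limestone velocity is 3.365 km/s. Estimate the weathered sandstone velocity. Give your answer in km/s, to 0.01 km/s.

2.00 km/s

sin 5.1° = 0.0889; sin 8.6° = 0.1495.
V₁ = V₂·(sin θ₁/sin θ₂) = 3.365·(0.0889/0.1495) = 2.00 km/s.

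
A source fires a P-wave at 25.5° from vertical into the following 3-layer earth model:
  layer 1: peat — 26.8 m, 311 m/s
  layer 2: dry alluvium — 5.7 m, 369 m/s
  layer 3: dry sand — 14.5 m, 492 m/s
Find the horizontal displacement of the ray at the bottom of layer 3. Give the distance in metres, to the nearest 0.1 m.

p = sin θ₁/V₁ = sin 25.5°/311 = 1.3843e-03 s/m is conserved through the stack.
Layer 1: θ = 25.50°; offset = 26.8·tan 25.50° = 12.783 m.
Layer 2: sin θ = p·369 = 0.5108 → θ = 30.72°; offset = 5.7·tan 30.72° = 3.387 m.
Layer 3: sin θ = p·492 = 0.6811 → θ = 42.93°; offset = 14.5·tan 42.93° = 13.487 m.
Summing the layer offsets gives 29.657 m.

29.7 m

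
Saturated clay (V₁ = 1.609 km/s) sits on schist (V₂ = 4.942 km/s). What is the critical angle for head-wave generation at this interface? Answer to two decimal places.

19.00°

At critical incidence the refracted ray runs along the interface (θ₂ = 90°), so sin θ_c = V₁/V₂.
θ_c = arcsin(1.609/4.942) = arcsin 0.3256 = 19.00°.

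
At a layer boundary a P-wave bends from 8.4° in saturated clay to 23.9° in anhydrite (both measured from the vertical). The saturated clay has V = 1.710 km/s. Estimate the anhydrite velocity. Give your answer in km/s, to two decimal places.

4.74 km/s

Snell's law: sin 8.4°/V₁ = sin 23.9°/V₂.
V₂ = V₁·sin 23.9°/sin 8.4° = 1.710 × 2.7734 = 4.74 km/s.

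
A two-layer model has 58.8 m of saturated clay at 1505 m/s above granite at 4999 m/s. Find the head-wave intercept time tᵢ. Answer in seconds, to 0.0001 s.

tᵢ = 2h·√(V₂²−V₁²)/(V₁V₂).
√(V₂²−V₁²) = √(4999²−1505²) = 4767.1 m/s.
tᵢ = 2·58.8·4767.1/(1505·4999) = 0.07451 s.

0.0745 s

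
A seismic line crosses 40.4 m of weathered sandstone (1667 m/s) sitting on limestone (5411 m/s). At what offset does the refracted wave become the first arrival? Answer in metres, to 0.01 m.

θ_c = arcsin(1667/5411) = 17.94°, so cos θ_c = 0.9514 and tᵢ = 2h cos θ_c/V₁ = 0.0461 s.
At crossover x/V₁ = x/V₂ + tᵢ ⇒ x = tᵢ/(1/V₁ − 1/V₂) = 0.04611/(5.9988e-04 − 1.8481e-04) = 111.10 m.

111.10 m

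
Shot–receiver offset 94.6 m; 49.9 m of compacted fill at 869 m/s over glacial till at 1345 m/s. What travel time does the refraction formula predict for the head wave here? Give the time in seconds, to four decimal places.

θ_c = arcsin(V₁/V₂) = arcsin(869/1345) = 40.25°, cos θ_c = 0.7633.
Intercept time tᵢ = 2h cos θ_c / V₁ = 2·49.9·0.7633/869 = 0.08766 s.
t = x/V₂ + tᵢ = 94.6/1345 + 0.08766 = 0.15799 s.

0.1580 s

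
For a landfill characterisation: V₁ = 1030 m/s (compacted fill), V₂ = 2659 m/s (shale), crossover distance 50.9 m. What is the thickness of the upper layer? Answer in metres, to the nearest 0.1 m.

h = (x_cross/2)·√((V₂−V₁)/(V₂+V₁)).
(V₂−V₁)/(V₂+V₁) = (2659−1030)/(2659+1030) = 0.4416; √ = 0.6645.
h = (50.9/2)·0.6645 = 16.91 m.

16.9 m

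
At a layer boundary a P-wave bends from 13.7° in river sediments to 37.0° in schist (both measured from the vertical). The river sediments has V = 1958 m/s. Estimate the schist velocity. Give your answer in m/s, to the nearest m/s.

4975 m/s

Snell's law: sin 13.7°/V₁ = sin 37.0°/V₂.
V₂ = V₁·sin 37.0°/sin 13.7° = 1958 × 2.5410 = 4975.35 m/s.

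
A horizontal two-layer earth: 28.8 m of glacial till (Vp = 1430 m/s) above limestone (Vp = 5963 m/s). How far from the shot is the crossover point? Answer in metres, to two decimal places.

73.56 m

θ_c = arcsin(1430/5963) = 13.88°, so cos θ_c = 0.9708 and tᵢ = 2h cos θ_c/V₁ = 0.0391 s.
At crossover x/V₁ = x/V₂ + tᵢ ⇒ x = tᵢ/(1/V₁ − 1/V₂) = 0.03910/(6.9930e-04 − 1.6770e-04) = 73.56 m.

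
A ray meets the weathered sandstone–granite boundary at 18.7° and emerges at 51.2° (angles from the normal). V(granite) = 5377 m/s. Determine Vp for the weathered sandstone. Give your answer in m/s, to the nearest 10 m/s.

sin 18.7° = 0.3206; sin 51.2° = 0.7793.
V₁ = V₂·(sin θ₁/sin θ₂) = 5377·(0.3206/0.7793) = 2212.05 m/s.

2210 m/s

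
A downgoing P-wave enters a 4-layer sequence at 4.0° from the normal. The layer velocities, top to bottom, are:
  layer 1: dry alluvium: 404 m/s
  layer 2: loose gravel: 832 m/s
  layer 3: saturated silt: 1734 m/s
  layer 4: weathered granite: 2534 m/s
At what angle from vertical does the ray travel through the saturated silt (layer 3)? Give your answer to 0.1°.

Snell's law across each interface conserves sin θ / V, so sin θ_3 = V_3·sin θ₁/V₁.
sin θ_3 = 1734 × sin 4.0° / 404 = 0.2994.
θ_3 = arcsin 0.2994 = 17.42°.

17.4°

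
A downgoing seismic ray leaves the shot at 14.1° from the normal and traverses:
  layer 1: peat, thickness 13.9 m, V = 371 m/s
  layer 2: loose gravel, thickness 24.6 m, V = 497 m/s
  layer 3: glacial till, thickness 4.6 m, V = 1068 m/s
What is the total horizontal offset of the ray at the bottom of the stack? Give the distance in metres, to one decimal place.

16.5 m

Apply Snell's law at each interface; in layer i the horizontal offset is hᵢ·tan θᵢ.
Layer 1: θ = 14.10°; offset = 13.9·tan 14.10° = 3.491 m.
Layer 2: sin θ = 497·sin 14.1°/371 = 0.3264, θ = 19.05°; offset = 24.6·tan 19.05° = 8.493 m.
Layer 3: sin θ = 1068·sin 14.1°/371 = 0.7013, θ = 44.53°; offset = 4.6·tan 44.53° = 4.525 m.
Total horizontal offset = 16.510 m.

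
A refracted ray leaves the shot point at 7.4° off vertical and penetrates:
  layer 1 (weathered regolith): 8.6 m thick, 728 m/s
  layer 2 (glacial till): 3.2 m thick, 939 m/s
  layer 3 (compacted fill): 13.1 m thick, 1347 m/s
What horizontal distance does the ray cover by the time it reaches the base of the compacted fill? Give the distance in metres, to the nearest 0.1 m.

Apply Snell's law at each interface; in layer i the horizontal offset is hᵢ·tan θᵢ.
Layer 1: θ = 7.40°; offset = 8.6·tan 7.40° = 1.117 m.
Layer 2: sin θ = 939·sin 7.4°/728 = 0.1661, θ = 9.56°; offset = 3.2·tan 9.56° = 0.539 m.
Layer 3: sin θ = 1347·sin 7.4°/728 = 0.2383, θ = 13.79°; offset = 13.1·tan 13.79° = 3.214 m.
Summing the layer offsets gives 4.870 m.

4.9 m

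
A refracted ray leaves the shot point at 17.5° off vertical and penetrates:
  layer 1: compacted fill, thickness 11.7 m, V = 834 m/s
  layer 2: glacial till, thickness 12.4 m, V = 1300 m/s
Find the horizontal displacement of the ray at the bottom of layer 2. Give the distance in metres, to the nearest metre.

10 m

p = sin θ₁/V₁ = sin 17.5°/834 = 3.6056e-04 s/m is conserved through the stack.
Layer 1: θ = 17.50°; offset = 11.7·tan 17.50° = 3.689 m.
Layer 2: sin θ = p·1300 = 0.4687 → θ = 27.95°; offset = 12.4·tan 27.95° = 6.580 m.
Summing the layer offsets gives 10.269 m.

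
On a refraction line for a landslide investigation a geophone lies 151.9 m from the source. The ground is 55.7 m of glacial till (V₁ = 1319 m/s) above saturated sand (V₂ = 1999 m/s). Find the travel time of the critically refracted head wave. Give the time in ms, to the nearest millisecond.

139 ms

θ_c = arcsin(V₁/V₂) = arcsin(1319/1999) = 41.29°, cos θ_c = 0.7514.
Intercept time tᵢ = 2h cos θ_c / V₁ = 2·55.7·0.7514/1319 = 0.06346 s.
t = x/V₂ + tᵢ = 151.9/1999 + 0.06346 = 0.13945 s.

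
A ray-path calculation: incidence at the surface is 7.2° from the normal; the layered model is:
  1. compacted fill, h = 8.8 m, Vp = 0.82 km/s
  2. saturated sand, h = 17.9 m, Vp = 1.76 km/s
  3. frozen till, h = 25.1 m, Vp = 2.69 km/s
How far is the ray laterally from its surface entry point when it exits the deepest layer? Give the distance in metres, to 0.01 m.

p = sin θ₁/V₁ = sin 7.2°/0.82 = 1.5285e-01 s/km is conserved through the stack.
Layer 1: θ = 7.20°; offset = 8.8·tan 7.20° = 1.1117 m.
Layer 2: sin θ = p·1.76 = 0.2690 → θ = 15.61°; offset = 17.9·tan 15.61° = 4.9995 m.
Layer 3: sin θ = p·2.69 = 0.4112 → θ = 24.28°; offset = 25.1·tan 24.28° = 11.3211 m.
Total horizontal offset = 17.4324 m.

17.43 m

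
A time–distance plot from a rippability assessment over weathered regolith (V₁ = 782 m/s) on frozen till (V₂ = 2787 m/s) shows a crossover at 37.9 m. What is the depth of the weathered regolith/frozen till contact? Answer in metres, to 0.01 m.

x_cross = 2h·√((V₂+V₁)/(V₂−V₁)) → h = x_cross / (2·√((V₂+V₁)/(V₂−V₁))).
√((V₂+V₁)/(V₂−V₁)) = √((2787+782)/(2787−782)) = 1.3342.
h = 37.9 / (2·1.3342) = 14.20 m.

14.20 m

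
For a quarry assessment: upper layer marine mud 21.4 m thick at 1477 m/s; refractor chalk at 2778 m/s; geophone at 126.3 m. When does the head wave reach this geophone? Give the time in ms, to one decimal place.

70.0 ms

θ_c = arcsin(V₁/V₂) = arcsin(1477/2778) = 32.12°, cos θ_c = 0.8469.
Intercept time tᵢ = 2h cos θ_c / V₁ = 2·21.4·0.8469/1477 = 0.02454 s.
t = x/V₂ + tᵢ = 126.3/2778 + 0.02454 = 0.07001 s.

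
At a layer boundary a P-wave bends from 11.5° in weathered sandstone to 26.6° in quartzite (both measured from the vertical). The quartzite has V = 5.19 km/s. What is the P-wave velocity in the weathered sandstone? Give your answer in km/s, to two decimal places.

Snell's law: sin 11.5°/V₁ = sin 26.6°/V₂.
V₁ = V₂·sin 11.5°/sin 26.6° = 5.19 × 0.4453 = 2.31 km/s.

2.31 km/s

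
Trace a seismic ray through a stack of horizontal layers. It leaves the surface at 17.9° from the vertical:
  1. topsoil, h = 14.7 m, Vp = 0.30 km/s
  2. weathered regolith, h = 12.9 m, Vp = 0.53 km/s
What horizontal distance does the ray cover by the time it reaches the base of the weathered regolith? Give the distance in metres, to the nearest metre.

13 m

p = sin θ₁/V₁ = sin 17.9°/0.30 = 1.0245e+00 s/km is conserved through the stack.
Layer 1: θ = 17.90°; offset = 14.7·tan 17.90° = 4.748 m.
Layer 2: sin θ = p·0.53 = 0.5430 → θ = 32.89°; offset = 12.9·tan 32.89° = 8.342 m.
Summing the layer offsets gives 13.089 m.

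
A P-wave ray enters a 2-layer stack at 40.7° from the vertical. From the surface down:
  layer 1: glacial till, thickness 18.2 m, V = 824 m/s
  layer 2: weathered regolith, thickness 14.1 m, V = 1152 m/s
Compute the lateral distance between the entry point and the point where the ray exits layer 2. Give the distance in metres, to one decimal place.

Apply Snell's law at each interface; in layer i the horizontal offset is hᵢ·tan θᵢ.
Layer 1: θ = 40.70°; offset = 18.2·tan 40.70° = 15.654 m.
Layer 2: sin θ = 1152·sin 40.7°/824 = 0.9117, θ = 65.74°; offset = 14.1·tan 65.74° = 31.282 m.
Summing the layer offsets gives 46.937 m.

46.9 m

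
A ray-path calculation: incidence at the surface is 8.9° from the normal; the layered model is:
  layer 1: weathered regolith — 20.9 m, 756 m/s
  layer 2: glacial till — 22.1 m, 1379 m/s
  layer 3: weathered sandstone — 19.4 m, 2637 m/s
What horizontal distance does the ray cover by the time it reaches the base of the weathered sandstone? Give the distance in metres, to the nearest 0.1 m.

p = sin θ₁/V₁ = sin 8.9°/756 = 2.0464e-04 s/m is conserved through the stack.
Layer 1: θ = 8.90°; offset = 20.9·tan 8.90° = 3.273 m.
Layer 2: sin θ = p·1379 = 0.2822 → θ = 16.39°; offset = 22.1·tan 16.39° = 6.501 m.
Layer 3: sin θ = p·2637 = 0.5396 → θ = 32.66°; offset = 19.4·tan 32.66° = 12.435 m.
Σ offsets = 22.209 m.

22.2 m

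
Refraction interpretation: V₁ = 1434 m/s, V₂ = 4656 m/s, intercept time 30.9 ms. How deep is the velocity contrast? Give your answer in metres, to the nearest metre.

h = tᵢ·V₁·V₂ / (2·√(V₂²−V₁²)).
√(V₂²−V₁²) = √(4656² − 1434²) = 4429.7 m/s.
h = 0.0309 s × 1434 × 4656 / (2 × 4429.7) = 23.29 m.

23 m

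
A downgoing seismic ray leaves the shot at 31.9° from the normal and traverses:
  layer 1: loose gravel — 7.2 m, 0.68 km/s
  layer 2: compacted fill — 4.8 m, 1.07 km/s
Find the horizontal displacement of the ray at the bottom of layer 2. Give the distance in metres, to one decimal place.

11.7 m

Apply Snell's law at each interface; in layer i the horizontal offset is hᵢ·tan θᵢ.
Layer 1: θ = 31.90°; offset = 7.2·tan 31.90° = 4.482 m.
Layer 2: sin θ = 1.07·sin 31.9°/0.68 = 0.8315, θ = 56.25°; offset = 4.8·tan 56.25° = 7.185 m.
Summing the layer offsets gives 11.667 m.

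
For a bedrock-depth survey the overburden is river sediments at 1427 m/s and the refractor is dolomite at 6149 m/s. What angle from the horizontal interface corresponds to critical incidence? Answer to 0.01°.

76.58°

Critical incidence: sin θ_c = V₁/V₂ = 1427/6149 = 0.2321.
θ_c = arcsin 0.2321 = 13.42°.
Measured from the interface: 90° − 13.42° = 76.58°.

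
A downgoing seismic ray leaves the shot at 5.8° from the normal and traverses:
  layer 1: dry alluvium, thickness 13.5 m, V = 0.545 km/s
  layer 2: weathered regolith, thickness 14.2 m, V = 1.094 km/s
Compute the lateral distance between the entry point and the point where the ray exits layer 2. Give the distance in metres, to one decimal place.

Apply Snell's law at each interface; in layer i the horizontal offset is hᵢ·tan θᵢ.
Layer 1: θ = 5.80°; offset = 13.5·tan 5.80° = 1.371 m.
Layer 2: sin θ = 1.094·sin 5.8°/0.545 = 0.2029, θ = 11.70°; offset = 14.2·tan 11.70° = 2.942 m.
Summing the layer offsets gives 4.313 m.

4.3 m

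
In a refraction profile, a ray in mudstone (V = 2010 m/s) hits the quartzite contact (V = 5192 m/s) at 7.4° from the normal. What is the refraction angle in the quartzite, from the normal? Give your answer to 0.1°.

19.4°

sin θ₁/V₁ = sin θ₂/V₂ ⇒ sin θ₂ = 5192·sin 7.4°/2010 = 5192·0.1288/2010 = 0.3327.
θ₂ = arcsin 0.3327 = 19.43° from the normal.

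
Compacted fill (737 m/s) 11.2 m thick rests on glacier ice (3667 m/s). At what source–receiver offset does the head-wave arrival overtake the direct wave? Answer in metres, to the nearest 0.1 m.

27.5 m

θ_c = arcsin(737/3667) = 11.59°, so cos θ_c = 0.9796 and tᵢ = 2h cos θ_c/V₁ = 0.0298 s.
At crossover x/V₁ = x/V₂ + tᵢ ⇒ x = tᵢ/(1/V₁ − 1/V₂) = 0.02977/(1.3569e-03 − 2.7270e-04) = 27.46 m.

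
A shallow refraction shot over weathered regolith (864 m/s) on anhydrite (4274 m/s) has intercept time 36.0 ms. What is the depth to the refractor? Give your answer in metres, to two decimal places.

15.88 m

θ_c = arcsin(864/4274) = 11.66°; cos θ_c = 0.9794.
tᵢ = 2h cos θ_c/V₁ ⇒ h = tᵢ·V₁/(2 cos θ_c) = 0.036·864/(2·0.9794) = 15.88 m.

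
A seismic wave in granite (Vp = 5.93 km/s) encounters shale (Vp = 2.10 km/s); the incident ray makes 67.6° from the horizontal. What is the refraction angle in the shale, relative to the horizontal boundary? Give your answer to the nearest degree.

Angle from the normal: 90° − 67.6° = 22.4°.
sin θ₁/V₁ = sin θ₂/V₂ ⇒ sin θ₂ = 2.10·sin 22.4°/5.93 = 2.10·0.3811/5.93 = 0.1349.
θ₂ = sin⁻¹(0.1349) = 7.76° (from vertical).
From the interface: 90° − 7.76° = 82.24°.

82°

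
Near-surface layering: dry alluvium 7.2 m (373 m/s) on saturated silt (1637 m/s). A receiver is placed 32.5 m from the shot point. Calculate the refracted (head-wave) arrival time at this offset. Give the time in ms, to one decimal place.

t = x/V₂ + 2h·√(V₂²−V₁²)/(V₁V₂).
√(V₂²−V₁²) = √(1637²−373²) = 1593.9 m/s; delay term = 2·7.2·1593.9/(373·1637) = 0.03759 s.
t = 32.5/1637 + 0.03759 = 0.05744 s.

57.4 ms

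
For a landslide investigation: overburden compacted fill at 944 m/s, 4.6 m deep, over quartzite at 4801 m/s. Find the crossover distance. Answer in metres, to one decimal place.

11.2 m

x_cross = 2h·√((V₂+V₁)/(V₂−V₁)).
(V₂+V₁)/(V₂−V₁) = (4801+944)/(4801−944) = 1.4895; √ = 1.2205.
x_cross = 2·4.6·1.2205 = 11.23 m.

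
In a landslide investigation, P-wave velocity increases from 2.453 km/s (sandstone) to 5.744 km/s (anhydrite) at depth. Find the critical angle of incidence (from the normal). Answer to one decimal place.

25.3°

Critical incidence: sin θ_c = V₁/V₂ = 2.453/5.744 = 0.4271.
θ_c = arcsin 0.4271 = 25.28°.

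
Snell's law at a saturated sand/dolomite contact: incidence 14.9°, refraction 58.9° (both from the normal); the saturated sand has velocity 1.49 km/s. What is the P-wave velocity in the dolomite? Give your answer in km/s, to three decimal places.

4.962 km/s

sin 14.9° = 0.2571; sin 58.9° = 0.8563.
V₂ = V₁·(sin θ₂/sin θ₁) = 1.49·(0.8563/0.2571) = 4.962 km/s.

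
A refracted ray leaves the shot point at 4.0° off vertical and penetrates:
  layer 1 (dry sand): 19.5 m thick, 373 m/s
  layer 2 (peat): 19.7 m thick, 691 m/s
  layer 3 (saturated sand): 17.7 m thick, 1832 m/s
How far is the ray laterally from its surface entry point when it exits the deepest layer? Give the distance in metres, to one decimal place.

Ray parameter p = sin 4.0° / 373 m/s = 1.8701e-04 s/m.
Layer 1: θ = 4.00°; offset = 19.5·tan 4.00° = 1.364 m.
Layer 2: sin θ = p·691 = 0.1292 → θ = 7.42°; offset = 19.7·tan 7.42° = 2.567 m.
Layer 3: sin θ = p·1832 = 0.3426 → θ = 20.04°; offset = 17.7·tan 20.04° = 6.455 m.
Summing the layer offsets gives 10.386 m.

10.4 m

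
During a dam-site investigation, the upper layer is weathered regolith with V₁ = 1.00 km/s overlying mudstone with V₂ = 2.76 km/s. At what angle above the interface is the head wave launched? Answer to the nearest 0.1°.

68.8°

At critical incidence the refracted ray runs along the interface (θ₂ = 90°), so sin θ_c = V₁/V₂.
θ_c = arcsin(1.00/2.76) = arcsin 0.3623 = 21.24°.
Measured from the interface: 90° − 21.24° = 68.76°.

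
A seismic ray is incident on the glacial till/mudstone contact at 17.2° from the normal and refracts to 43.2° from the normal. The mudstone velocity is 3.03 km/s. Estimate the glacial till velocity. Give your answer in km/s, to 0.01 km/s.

1.31 km/s

Snell's law: sin 17.2°/V₁ = sin 43.2°/V₂.
V₁ = V₂·sin 17.2°/sin 43.2° = 3.03 × 0.4320 = 1.31 km/s.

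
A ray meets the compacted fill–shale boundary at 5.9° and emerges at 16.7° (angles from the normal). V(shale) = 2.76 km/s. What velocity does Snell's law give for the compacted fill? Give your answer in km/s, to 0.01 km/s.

0.99 km/s

Snell's law: sin 5.9°/V₁ = sin 16.7°/V₂.
V₁ = V₂·sin 5.9°/sin 16.7° = 2.76 × 0.3577 = 0.99 km/s.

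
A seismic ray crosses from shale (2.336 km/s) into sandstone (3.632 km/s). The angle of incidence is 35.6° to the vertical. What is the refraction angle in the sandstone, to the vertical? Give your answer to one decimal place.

Snell's law: sin θ₂ = (V₂/V₁)·sin θ₁ = (3.632/2.336)·sin 35.6° = 0.9051.
θ₂ = sin⁻¹(0.9051) = 64.83° (from vertical).

64.8°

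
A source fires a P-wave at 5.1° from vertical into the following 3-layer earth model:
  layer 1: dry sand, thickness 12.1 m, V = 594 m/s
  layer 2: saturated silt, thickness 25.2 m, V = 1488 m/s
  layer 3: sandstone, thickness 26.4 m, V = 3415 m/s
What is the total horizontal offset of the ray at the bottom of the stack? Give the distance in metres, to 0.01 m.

22.53 m

Apply Snell's law at each interface; in layer i the horizontal offset is hᵢ·tan θᵢ.
Layer 1: θ = 5.10°; offset = 12.1·tan 5.10° = 1.0799 m.
Layer 2: sin θ = 1488·sin 5.1°/594 = 0.2227, θ = 12.87°; offset = 25.2·tan 12.87° = 5.7562 m.
Layer 3: sin θ = 3415·sin 5.1°/594 = 0.5111, θ = 30.73°; offset = 26.4·tan 30.73° = 15.6970 m.
Σ offsets = 22.5330 m.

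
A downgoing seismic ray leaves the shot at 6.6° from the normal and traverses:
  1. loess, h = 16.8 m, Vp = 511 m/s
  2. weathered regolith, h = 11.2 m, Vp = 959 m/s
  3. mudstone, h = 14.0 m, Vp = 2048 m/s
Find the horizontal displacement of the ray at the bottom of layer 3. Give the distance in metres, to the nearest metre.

12 m

Ray parameter p = sin 6.6° / 511 m/s = 2.2493e-04 s/m.
Layer 1: θ = 6.60°; offset = 16.8·tan 6.60° = 1.944 m.
Layer 2: sin θ = p·959 = 0.2157 → θ = 12.46°; offset = 11.2·tan 12.46° = 2.474 m.
Layer 3: sin θ = p·2048 = 0.4606 → θ = 27.43°; offset = 14.0·tan 27.43° = 7.266 m.
Total horizontal offset = 11.684 m.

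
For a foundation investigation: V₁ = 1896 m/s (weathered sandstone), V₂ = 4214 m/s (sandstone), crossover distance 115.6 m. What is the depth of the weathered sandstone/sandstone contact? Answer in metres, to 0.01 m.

h = (x_cross/2)·√((V₂−V₁)/(V₂+V₁)).
(V₂−V₁)/(V₂+V₁) = (4214−1896)/(4214+1896) = 0.3794; √ = 0.6159.
h = (115.6/2)·0.6159 = 35.60 m.

35.60 m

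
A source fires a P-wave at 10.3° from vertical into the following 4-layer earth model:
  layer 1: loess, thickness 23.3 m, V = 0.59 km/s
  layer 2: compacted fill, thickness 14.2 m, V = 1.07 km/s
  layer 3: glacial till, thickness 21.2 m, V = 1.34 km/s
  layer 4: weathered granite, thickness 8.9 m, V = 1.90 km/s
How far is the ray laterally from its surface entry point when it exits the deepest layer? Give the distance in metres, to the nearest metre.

Ray parameter p = sin 10.3° / 0.59 km/s = 3.0305e-01 s/km.
Layer 1: θ = 10.30°; offset = 23.3·tan 10.30° = 4.234 m.
Layer 2: sin θ = p·1.07 = 0.3243 → θ = 18.92°; offset = 14.2·tan 18.92° = 4.868 m.
Layer 3: sin θ = p·1.34 = 0.4061 → θ = 23.96°; offset = 21.2·tan 23.96° = 9.421 m.
Layer 4: sin θ = p·1.90 = 0.5758 → θ = 35.16°; offset = 8.9·tan 35.16° = 6.268 m.
Σ offsets = 24.791 m.

25 m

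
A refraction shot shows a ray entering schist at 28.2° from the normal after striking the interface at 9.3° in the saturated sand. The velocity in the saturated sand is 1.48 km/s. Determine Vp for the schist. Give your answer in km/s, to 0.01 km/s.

4.33 km/s

sin 9.3° = 0.1616; sin 28.2° = 0.4726.
V₂ = V₁·(sin θ₂/sin θ₁) = 1.48·(0.4726/0.1616) = 4.33 km/s.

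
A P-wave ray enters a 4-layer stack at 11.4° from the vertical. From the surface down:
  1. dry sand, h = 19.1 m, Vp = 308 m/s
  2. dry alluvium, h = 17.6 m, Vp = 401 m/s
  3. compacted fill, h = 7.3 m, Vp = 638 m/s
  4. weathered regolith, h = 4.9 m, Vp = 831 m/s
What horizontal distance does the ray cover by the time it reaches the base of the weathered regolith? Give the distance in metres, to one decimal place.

Ray parameter p = sin 11.4° / 308 m/s = 6.4174e-04 s/m.
Layer 1: θ = 11.40°; offset = 19.1·tan 11.40° = 3.851 m.
Layer 2: sin θ = p·401 = 0.2573 → θ = 14.91°; offset = 17.6·tan 14.91° = 4.687 m.
Layer 3: sin θ = p·638 = 0.4094 → θ = 24.17°; offset = 7.3·tan 24.17° = 3.276 m.
Layer 4: sin θ = p·831 = 0.5333 → θ = 32.23°; offset = 4.9·tan 32.23° = 3.089 m.
Summing the layer offsets gives 14.903 m.

14.9 m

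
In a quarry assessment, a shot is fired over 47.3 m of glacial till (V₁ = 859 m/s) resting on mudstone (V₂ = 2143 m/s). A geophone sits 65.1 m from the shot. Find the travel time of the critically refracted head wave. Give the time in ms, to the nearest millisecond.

θ_c = arcsin(V₁/V₂) = arcsin(859/2143) = 23.63°, cos θ_c = 0.9161.
Intercept time tᵢ = 2h cos θ_c / V₁ = 2·47.3·0.9161/859 = 0.10089 s.
t = x/V₂ + tᵢ = 65.1/2143 + 0.10089 = 0.13127 s.

131 ms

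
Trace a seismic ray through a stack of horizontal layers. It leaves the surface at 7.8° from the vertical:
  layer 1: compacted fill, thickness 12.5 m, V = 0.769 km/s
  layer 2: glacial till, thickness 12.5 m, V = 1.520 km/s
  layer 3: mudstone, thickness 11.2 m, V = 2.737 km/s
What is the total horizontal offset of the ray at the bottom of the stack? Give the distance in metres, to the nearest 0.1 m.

11.4 m

p = sin θ₁/V₁ = sin 7.8°/0.769 = 1.7648e-01 s/km is conserved through the stack.
Layer 1: θ = 7.80°; offset = 12.5·tan 7.80° = 1.712 m.
Layer 2: sin θ = p·1.520 = 0.2683 → θ = 15.56°; offset = 12.5·tan 15.56° = 3.481 m.
Layer 3: sin θ = p·2.737 = 0.4830 → θ = 28.88°; offset = 11.2·tan 28.88° = 6.179 m.
Total horizontal offset = 11.372 m.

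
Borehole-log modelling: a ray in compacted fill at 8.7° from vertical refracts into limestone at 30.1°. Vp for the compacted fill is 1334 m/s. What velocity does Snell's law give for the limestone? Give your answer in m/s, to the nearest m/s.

Snell's law: sin 8.7°/V₁ = sin 30.1°/V₂.
V₂ = V₁·sin 30.1°/sin 8.7° = 1334 × 3.3155 = 4422.93 m/s.

4423 m/s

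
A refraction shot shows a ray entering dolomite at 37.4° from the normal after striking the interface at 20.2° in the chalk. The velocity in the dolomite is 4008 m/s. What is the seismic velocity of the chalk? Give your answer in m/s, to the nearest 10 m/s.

sin 20.2° = 0.3453; sin 37.4° = 0.6074.
V₁ = V₂·(sin θ₁/sin θ₂) = 4008·(0.3453/0.6074) = 2278.58 m/s.

2280 m/s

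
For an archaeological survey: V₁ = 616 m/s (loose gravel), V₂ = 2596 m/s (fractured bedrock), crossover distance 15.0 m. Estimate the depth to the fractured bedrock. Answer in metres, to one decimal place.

x_cross = 2h·√((V₂+V₁)/(V₂−V₁)) → h = x_cross / (2·√((V₂+V₁)/(V₂−V₁))).
√((V₂+V₁)/(V₂−V₁)) = √((2596+616)/(2596−616)) = 1.2737.
h = 15.0 / (2·1.2737) = 5.89 m.

5.9 m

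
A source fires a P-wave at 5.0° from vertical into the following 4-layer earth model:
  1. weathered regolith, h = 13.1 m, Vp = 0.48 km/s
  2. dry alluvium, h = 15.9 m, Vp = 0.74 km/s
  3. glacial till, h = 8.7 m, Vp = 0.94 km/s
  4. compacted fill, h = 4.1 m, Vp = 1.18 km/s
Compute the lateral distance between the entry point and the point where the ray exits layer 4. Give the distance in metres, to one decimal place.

5.7 m

Ray parameter p = sin 5.0° / 0.48 km/s = 1.8157e-01 s/km.
Layer 1: θ = 5.00°; offset = 13.1·tan 5.00° = 1.146 m.
Layer 2: sin θ = p·0.74 = 0.1344 → θ = 7.72°; offset = 15.9·tan 7.72° = 2.156 m.
Layer 3: sin θ = p·0.94 = 0.1707 → θ = 9.83°; offset = 8.7·tan 9.83° = 1.507 m.
Layer 4: sin θ = p·1.18 = 0.2143 → θ = 12.37°; offset = 4.1·tan 12.37° = 0.899 m.
Σ offsets = 5.708 m.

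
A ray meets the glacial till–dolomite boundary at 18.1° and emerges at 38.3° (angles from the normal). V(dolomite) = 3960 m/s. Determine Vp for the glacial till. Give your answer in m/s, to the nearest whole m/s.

sin 18.1° = 0.3107; sin 38.3° = 0.6198.
V₁ = V₂·(sin θ₁/sin θ₂) = 3960·(0.3107/0.6198) = 1985.03 m/s.

1985 m/s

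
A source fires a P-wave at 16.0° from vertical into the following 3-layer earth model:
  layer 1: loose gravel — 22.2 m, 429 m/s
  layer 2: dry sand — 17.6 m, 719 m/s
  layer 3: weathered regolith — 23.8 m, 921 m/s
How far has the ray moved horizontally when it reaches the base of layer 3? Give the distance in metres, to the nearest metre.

p = sin θ₁/V₁ = sin 16.0°/429 = 6.4251e-04 s/m is conserved through the stack.
Layer 1: θ = 16.00°; offset = 22.2·tan 16.00° = 6.366 m.
Layer 2: sin θ = p·719 = 0.4620 → θ = 27.51°; offset = 17.6·tan 27.51° = 9.167 m.
Layer 3: sin θ = p·921 = 0.5918 → θ = 36.28°; offset = 23.8·tan 36.28° = 17.471 m.
Σ offsets = 33.004 m.

33 m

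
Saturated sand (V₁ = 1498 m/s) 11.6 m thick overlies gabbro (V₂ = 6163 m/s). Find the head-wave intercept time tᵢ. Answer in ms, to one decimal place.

θ_c = arcsin(V₁/V₂) = arcsin(1498/6163) = 14.07°; cos θ_c = 0.9700.
tᵢ = 2h·cos θ_c / V₁ = 2·11.6·0.9700 / 1498 = 0.01502 s.

15.0 ms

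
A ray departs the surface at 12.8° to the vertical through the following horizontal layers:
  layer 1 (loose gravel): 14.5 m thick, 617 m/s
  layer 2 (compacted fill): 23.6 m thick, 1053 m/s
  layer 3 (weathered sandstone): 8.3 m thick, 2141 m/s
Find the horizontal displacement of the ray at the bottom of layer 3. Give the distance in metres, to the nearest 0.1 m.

22.9 m

Ray parameter p = sin 12.8° / 617 m/s = 3.5907e-04 s/m.
Layer 1: θ = 12.80°; offset = 14.5·tan 12.80° = 3.294 m.
Layer 2: sin θ = p·1053 = 0.3781 → θ = 22.22°; offset = 23.6·tan 22.22° = 9.639 m.
Layer 3: sin θ = p·2141 = 0.7688 → θ = 50.24°; offset = 8.3·tan 50.24° = 9.978 m.
Σ offsets = 22.911 m.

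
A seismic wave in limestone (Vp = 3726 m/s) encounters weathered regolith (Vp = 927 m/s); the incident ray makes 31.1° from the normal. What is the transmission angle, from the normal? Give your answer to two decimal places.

Snell's law: sin θ₂ = (V₂/V₁)·sin θ₁ = (927/3726)·sin 31.1° = 0.1285.
θ₂ = sin⁻¹(0.1285) = 7.38° (from vertical).

7.38°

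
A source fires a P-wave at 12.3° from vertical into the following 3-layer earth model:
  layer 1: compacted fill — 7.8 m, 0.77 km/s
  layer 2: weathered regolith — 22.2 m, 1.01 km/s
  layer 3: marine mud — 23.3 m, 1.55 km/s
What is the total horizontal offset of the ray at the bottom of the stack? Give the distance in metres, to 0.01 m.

19.22 m

Apply Snell's law at each interface; in layer i the horizontal offset is hᵢ·tan θᵢ.
Layer 1: θ = 12.30°; offset = 7.8·tan 12.30° = 1.7007 m.
Layer 2: sin θ = 1.01·sin 12.3°/0.77 = 0.2794, θ = 16.23°; offset = 22.2·tan 16.23° = 6.4607 m.
Layer 3: sin θ = 1.55·sin 12.3°/0.77 = 0.4288, θ = 25.39°; offset = 23.3·tan 25.39° = 11.0602 m.
Σ offsets = 19.2216 m.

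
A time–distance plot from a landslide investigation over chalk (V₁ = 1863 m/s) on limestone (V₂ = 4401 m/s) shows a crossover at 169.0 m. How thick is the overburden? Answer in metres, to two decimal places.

53.79 m

h = (x_cross/2)·√((V₂−V₁)/(V₂+V₁)).
(V₂−V₁)/(V₂+V₁) = (4401−1863)/(4401+1863) = 0.4052; √ = 0.6365.
h = (169.0/2)·0.6365 = 53.79 m.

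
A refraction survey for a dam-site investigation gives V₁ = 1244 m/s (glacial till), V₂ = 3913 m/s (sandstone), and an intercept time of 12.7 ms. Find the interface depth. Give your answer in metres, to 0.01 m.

θ_c = arcsin(1244/3913) = 18.54°; cos θ_c = 0.9481.
tᵢ = 2h cos θ_c/V₁ ⇒ h = tᵢ·V₁/(2 cos θ_c) = 0.0127·1244/(2·0.9481) = 8.33 m.

8.33 m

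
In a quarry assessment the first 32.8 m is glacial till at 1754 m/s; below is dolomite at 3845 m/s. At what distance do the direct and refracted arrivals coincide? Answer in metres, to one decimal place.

x_cross = 2h·√((V₂+V₁)/(V₂−V₁)).
(V₂+V₁)/(V₂−V₁) = (3845+1754)/(3845−1754) = 2.6777; √ = 1.6364.
x_cross = 2·32.8·1.6364 = 107.35 m.

107.3 m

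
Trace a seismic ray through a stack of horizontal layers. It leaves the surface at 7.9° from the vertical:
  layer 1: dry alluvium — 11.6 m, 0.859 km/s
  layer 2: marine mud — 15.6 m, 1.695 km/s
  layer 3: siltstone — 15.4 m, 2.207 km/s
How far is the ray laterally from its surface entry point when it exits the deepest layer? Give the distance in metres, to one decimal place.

11.8 m

Apply Snell's law at each interface; in layer i the horizontal offset is hᵢ·tan θᵢ.
Layer 1: θ = 7.90°; offset = 11.6·tan 7.90° = 1.610 m.
Layer 2: sin θ = 1.695·sin 7.9°/0.859 = 0.2712, θ = 15.74°; offset = 15.6·tan 15.74° = 4.396 m.
Layer 3: sin θ = 2.207·sin 7.9°/0.859 = 0.3531, θ = 20.68°; offset = 15.4·tan 20.68° = 5.813 m.
Total horizontal offset = 11.818 m.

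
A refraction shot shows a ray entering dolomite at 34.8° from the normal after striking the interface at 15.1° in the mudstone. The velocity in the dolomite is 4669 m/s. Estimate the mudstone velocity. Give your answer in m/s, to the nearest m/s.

sin 15.1° = 0.2605; sin 34.8° = 0.5707.
V₁ = V₂·(sin θ₁/sin θ₂) = 4669·(0.2605/0.5707) = 2131.18 m/s.

2131 m/s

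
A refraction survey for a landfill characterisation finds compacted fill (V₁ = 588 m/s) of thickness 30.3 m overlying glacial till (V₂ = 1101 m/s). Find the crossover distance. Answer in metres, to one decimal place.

110.0 m

x_cross = 2h·√((V₂+V₁)/(V₂−V₁)).
(V₂+V₁)/(V₂−V₁) = (1101+588)/(1101−588) = 3.2924; √ = 1.8145.
x_cross = 2·30.3·1.8145 = 109.96 m.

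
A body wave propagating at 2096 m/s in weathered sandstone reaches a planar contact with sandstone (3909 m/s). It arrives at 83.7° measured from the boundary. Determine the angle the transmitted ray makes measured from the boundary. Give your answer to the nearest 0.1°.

Angle from the normal: 90° − 83.7° = 6.3°.
Snell's law: sin θ₂ = (V₂/V₁)·sin θ₁ = (3909/2096)·sin 6.3° = 0.2047.
θ₂ = sin⁻¹(0.2047) = 11.81° (from vertical).
From the interface: 90° − 11.81° = 78.19°.

78.2°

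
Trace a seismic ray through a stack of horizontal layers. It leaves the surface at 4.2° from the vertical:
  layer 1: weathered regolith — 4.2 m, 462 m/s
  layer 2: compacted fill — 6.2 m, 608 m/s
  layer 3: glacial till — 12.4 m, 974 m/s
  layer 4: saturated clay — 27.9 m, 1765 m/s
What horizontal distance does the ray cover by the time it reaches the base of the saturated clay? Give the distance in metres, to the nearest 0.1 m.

Ray parameter p = sin 4.2° / 462 m/s = 1.5852e-04 s/m.
Layer 1: θ = 4.20°; offset = 4.2·tan 4.20° = 0.308 m.
Layer 2: sin θ = p·608 = 0.0964 → θ = 5.53°; offset = 6.2·tan 5.53° = 0.600 m.
Layer 3: sin θ = p·974 = 0.1544 → θ = 8.88°; offset = 12.4·tan 8.88° = 1.938 m.
Layer 4: sin θ = p·1765 = 0.2798 → θ = 16.25°; offset = 27.9·tan 16.25° = 8.131 m.
Summing the layer offsets gives 10.978 m.

11.0 m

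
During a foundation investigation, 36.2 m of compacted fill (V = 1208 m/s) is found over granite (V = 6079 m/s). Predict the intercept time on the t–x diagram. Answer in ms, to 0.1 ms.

58.7 ms

θ_c = arcsin(V₁/V₂) = arcsin(1208/6079) = 11.46°; cos θ_c = 0.9801.
tᵢ = 2h·cos θ_c / V₁ = 2·36.2·0.9801 / 1208 = 0.05874 s.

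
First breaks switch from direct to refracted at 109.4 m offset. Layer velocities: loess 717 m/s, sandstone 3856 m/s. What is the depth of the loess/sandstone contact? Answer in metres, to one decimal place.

x_cross = 2h·√((V₂+V₁)/(V₂−V₁)) → h = x_cross / (2·√((V₂+V₁)/(V₂−V₁))).
√((V₂+V₁)/(V₂−V₁)) = √((3856+717)/(3856−717)) = 1.2070.
h = 109.4 / (2·1.2070) = 45.32 m.

45.3 m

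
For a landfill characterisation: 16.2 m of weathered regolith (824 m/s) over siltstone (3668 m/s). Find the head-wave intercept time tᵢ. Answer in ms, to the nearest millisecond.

38 ms

tᵢ = 2h·√(V₂²−V₁²)/(V₁V₂).
√(V₂²−V₁²) = √(3668²−824²) = 3574.2 m/s.
tᵢ = 2·16.2·3574.2/(824·3668) = 0.03832 s.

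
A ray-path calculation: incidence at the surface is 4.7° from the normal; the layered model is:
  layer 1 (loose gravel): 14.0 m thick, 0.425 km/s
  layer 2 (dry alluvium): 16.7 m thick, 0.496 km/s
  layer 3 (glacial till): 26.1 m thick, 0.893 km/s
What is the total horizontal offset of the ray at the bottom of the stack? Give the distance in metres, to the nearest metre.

7 m

Apply Snell's law at each interface; in layer i the horizontal offset is hᵢ·tan θᵢ.
Layer 1: θ = 4.70°; offset = 14.0·tan 4.70° = 1.151 m.
Layer 2: sin θ = 0.496·sin 4.7°/0.425 = 0.0956, θ = 5.49°; offset = 16.7·tan 5.49° = 1.604 m.
Layer 3: sin θ = 0.893·sin 4.7°/0.425 = 0.1722, θ = 9.91°; offset = 26.1·tan 9.91° = 4.562 m.
Σ offsets = 7.317 m.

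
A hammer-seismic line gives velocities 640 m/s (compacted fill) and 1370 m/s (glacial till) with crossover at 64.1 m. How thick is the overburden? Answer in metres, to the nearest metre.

19 m

x_cross = 2h·√((V₂+V₁)/(V₂−V₁)) → h = x_cross / (2·√((V₂+V₁)/(V₂−V₁))).
√((V₂+V₁)/(V₂−V₁)) = √((1370+640)/(1370−640)) = 1.6593.
h = 64.1 / (2·1.6593) = 19.31 m.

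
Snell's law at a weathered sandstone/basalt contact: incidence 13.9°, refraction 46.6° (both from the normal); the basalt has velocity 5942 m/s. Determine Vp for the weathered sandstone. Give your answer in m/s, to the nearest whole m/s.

sin 13.9° = 0.2402; sin 46.6° = 0.7266.
V₁ = V₂·(sin θ₁/sin θ₂) = 5942·(0.2402/0.7266) = 1964.61 m/s.

1965 m/s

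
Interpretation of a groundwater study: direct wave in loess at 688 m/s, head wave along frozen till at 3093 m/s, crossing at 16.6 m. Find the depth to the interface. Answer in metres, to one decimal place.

6.6 m

h = (x_cross/2)·√((V₂−V₁)/(V₂+V₁)).
(V₂−V₁)/(V₂+V₁) = (3093−688)/(3093+688) = 0.6361; √ = 0.7975.
h = (16.6/2)·0.7975 = 6.62 m.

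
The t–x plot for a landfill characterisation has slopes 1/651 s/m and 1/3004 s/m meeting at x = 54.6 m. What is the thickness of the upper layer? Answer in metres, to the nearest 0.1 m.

h = (x_cross/2)·√((V₂−V₁)/(V₂+V₁)).
(V₂−V₁)/(V₂+V₁) = (3004−651)/(3004+651) = 0.6438; √ = 0.8024.
h = (54.6/2)·0.8024 = 21.90 m.

21.9 m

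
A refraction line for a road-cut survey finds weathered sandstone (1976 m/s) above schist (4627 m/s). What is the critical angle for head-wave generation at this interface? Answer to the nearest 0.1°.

25.3°

At critical incidence the refracted ray runs along the interface (θ₂ = 90°), so sin θ_c = V₁/V₂.
θ_c = arcsin(1976/4627) = arcsin 0.4271 = 25.28°.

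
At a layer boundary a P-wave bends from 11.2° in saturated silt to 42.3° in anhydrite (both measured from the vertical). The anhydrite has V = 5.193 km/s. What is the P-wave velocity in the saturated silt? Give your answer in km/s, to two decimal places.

1.50 km/s

Snell's law: sin 11.2°/V₁ = sin 42.3°/V₂.
V₁ = V₂·sin 11.2°/sin 42.3° = 5.193 × 0.2886 = 1.50 km/s.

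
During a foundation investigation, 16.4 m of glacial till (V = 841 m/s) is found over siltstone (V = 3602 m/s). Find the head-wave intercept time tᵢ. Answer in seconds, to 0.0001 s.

0.0379 s

θ_c = arcsin(V₁/V₂) = arcsin(841/3602) = 13.50°; cos θ_c = 0.9724.
tᵢ = 2h·cos θ_c / V₁ = 2·16.4·0.9724 / 841 = 0.03792 s.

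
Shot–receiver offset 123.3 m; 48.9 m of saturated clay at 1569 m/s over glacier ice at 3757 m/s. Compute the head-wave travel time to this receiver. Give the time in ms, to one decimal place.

t = x/V₂ + 2h·√(V₂²−V₁²)/(V₁V₂).
√(V₂²−V₁²) = √(3757²−1569²) = 3413.7 m/s; delay term = 2·48.9·3413.7/(1569·3757) = 0.05664 s.
t = 123.3/3757 + 0.05664 = 0.08946 s.

89.5 ms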